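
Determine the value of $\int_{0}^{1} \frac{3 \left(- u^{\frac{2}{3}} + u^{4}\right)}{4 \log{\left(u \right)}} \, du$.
$\frac{3 \log{\left(3 \right)}}{4}$

Replace the exponent $4$ by a parameter $a$: let $I(a) = \int_{0}^{1} \frac{3 \left(- u^{\frac{2}{3}} + u^{a}\right)}{4 \log{\left(u \right)}} \, du$.

Since $\dfrac{\partial}{\partial a}\,u^{a} = u^{a} \ln u$, the $\ln u$ in the denominator cancels and
$$\frac{dI}{da} = \int_{0}^{1} \frac{3}{4} u^{a} \, du = \frac{3}{4} \left[\frac{u^{a+1}}{a+1}\right]_0^1 = \frac{3}{4 \left(a + 1\right)}.$$

Integrating with respect to $a$ gives $I(a) = \log{\left(\frac{3^{\frac{3}{4}} \sqrt[4]{5} \left(a + 1\right)^{\frac{3}{4}}}{5} \right)} + C$.

At $a = \frac{2}{3}$ the integrand is identically $0$, so $I(\frac{2}{3}) = 0$. The closed form gives $0$, hence $C = 0$.

Setting $a = 4$:
$$I = \frac{3 \log{\left(3 \right)}}{4}.$$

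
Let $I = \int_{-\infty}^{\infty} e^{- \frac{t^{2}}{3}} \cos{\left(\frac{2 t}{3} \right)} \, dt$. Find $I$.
$\frac{\sqrt{3} \sqrt{\pi}}{e^{\frac{1}{3}}}$

Treat the cosine frequency as a parameter and define $I(b) = \int_{-\infty}^{\infty} e^{- \frac{t^{2}}{3}} \cos{\left(b t \right)} \, dt$.

Differentiating under the integral sign,
$$I'(b) = \int_{-\infty}^{\infty} - t e^{- \frac{t^{2}}{3}} \sin{\left(b t \right)} \, dt.$$

Integrate $\int_{-\infty}^{\infty} t \sin(b t)\, e^{- \frac{t^{2}}{3}}\, dt$ by parts with $u = \sin(b t)$ and $dv = t\, e^{- \frac{t^{2}}{3}}\, dt$, giving $v = - \frac{3 e^{- \frac{t^{2}}{3}}}{2}$. The boundary term vanishes and
$$\int_{-\infty}^{\infty} t \sin(b t)\, e^{- \frac{t^{2}}{3}}\, dt = \frac{3 b}{2} \int_{-\infty}^{\infty} \cos(b t)\, e^{- \frac{t^{2}}{3}}\, dt,$$
so $I'(b) = - \frac{3 b}{2}\, I(b)$.

This is a separable first-order ODE; solving with the initial condition $I(0) = \int_{-\infty}^{\infty} e^{- \frac{t^{2}}{3}}\,dt = \sqrt{3} \sqrt{\pi}$ gives
$$I(b) = \sqrt{3} \sqrt{\pi} e^{- \frac{3 b^{2}}{4}}.$$

Setting $b = \frac{2}{3}$:
$$I = \frac{\sqrt{3} \sqrt{\pi}}{e^{\frac{1}{3}}}.$$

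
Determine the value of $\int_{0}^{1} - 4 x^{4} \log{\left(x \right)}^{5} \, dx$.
$\frac{96}{3125}$

Begin with the known integral
$$J(a) = \int_{0}^{1} - 4 x^{a} \, dx = - \frac{4}{a + 1}.$$

Differentiating under the integral sign brings down a factor of $\ln x$:
$$\frac{dJ}{da} = \int_{0}^{1} - 4 x^{a} \log{\left(x \right)} \, dx = \frac{4}{\left(a + 1\right)^{2}}.$$

Repeating $5$ times in total — each differentiation brings down another $\ln x$ — gives
$$\frac{d^{5}J}{da^{5}} = \int_{0}^{1} - 4 x^{a} \log{\left(x \right)}^{5} \, dx = \frac{480}{\left(a + 1\right)^{6}},$$
and the integrand here is exactly the target integrand, so $I = \frac{480}{\left(a + 1\right)^{6}}$.

Setting $a = 4$:
$$I = \frac{96}{3125}.$$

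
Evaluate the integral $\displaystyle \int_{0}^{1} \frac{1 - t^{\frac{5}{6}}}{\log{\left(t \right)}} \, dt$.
$- \log{\left(11 \right)} + \log{\left(6 \right)}$

Replace the exponent $\frac{5}{6}$ by a parameter $a$: let $I(a) = \int_{0}^{1} \frac{1 - t^{a}}{\log{\left(t \right)}} \, dt$.

Since $\dfrac{\partial}{\partial a}\,t^{a} = t^{a} \ln t$, the $\ln t$ in the denominator cancels and
$$\frac{dI}{da} = \int_{0}^{1} -1 t^{a} \, dt = -1 \left[\frac{t^{a+1}}{a+1}\right]_0^1 = - \frac{1}{a + 1}.$$

Integrating with respect to $a$ gives $I(a) = - \log{\left(a + 1 \right)} + C$.

At $a = 0$ the integrand is identically $0$, so $I(0) = 0$. The closed form gives $0$, hence $C = 0$.

Setting $a = \frac{5}{6}$:
$$I = - \log{\left(11 \right)} + \log{\left(6 \right)}.$$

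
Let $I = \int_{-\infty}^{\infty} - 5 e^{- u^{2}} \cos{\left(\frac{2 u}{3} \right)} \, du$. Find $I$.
$- \frac{5 \sqrt{\pi}}{e^{\frac{1}{9}}}$

Let $b$ denote the cosine frequency and define $I(b) = \int_{-\infty}^{\infty} - 5 e^{- u^{2}} \cos{\left(b u \right)} \, du$.

Differentiating under the integral sign,
$$I'(b) = \int_{-\infty}^{\infty} 5 u e^{- u^{2}} \sin{\left(b u \right)} \, du.$$

Integrate $\int_{-\infty}^{\infty} u \sin(b u)\, e^{- u^{2}}\, du$ by parts with $w = \sin(b u)$ and $dv = u\, e^{- u^{2}}\, du$, giving $v = - \frac{e^{- u^{2}}}{2}$. The boundary term vanishes and
$$\int_{-\infty}^{\infty} u \sin(b u)\, e^{- u^{2}}\, du = \frac{b}{2} \int_{-\infty}^{\infty} \cos(b u)\, e^{- u^{2}}\, du,$$
so $I'(b) = - \frac{b}{2}\, I(b)$.

This is a separable first-order ODE; solving with the initial condition $I(0) = \int_{-\infty}^{\infty} - 5 e^{- u^{2}}\,du = - 5 \sqrt{\pi}$ gives
$$I(b) = - 5 \sqrt{\pi} e^{- \frac{b^{2}}{4}}.$$

Setting $b = \frac{2}{3}$:
$$I = - \frac{5 \sqrt{\pi}}{e^{\frac{1}{9}}}.$$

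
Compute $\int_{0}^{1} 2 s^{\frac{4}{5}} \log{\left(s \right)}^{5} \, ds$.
$- \frac{1250000}{177147}$

Consider the simpler parametrised integral
$$J(a) = \int_{0}^{1} 2 s^{a} \, ds = \frac{2}{a + 1}.$$

Differentiating under the integral sign brings down a factor of $\ln s$:
$$\frac{dJ}{da} = \int_{0}^{1} 2 s^{a} \log{\left(s \right)} \, ds = - \frac{2}{\left(a + 1\right)^{2}}.$$

Repeating $5$ times in total — each differentiation brings down another $\ln s$ — gives
$$\frac{d^{5}J}{da^{5}} = \int_{0}^{1} 2 s^{a} \log{\left(s \right)}^{5} \, ds = - \frac{240}{\left(a + 1\right)^{6}},$$
and the integrand here is exactly the target integrand, so $I = - \frac{240}{\left(a + 1\right)^{6}}$.

Setting $a = \frac{4}{5}$:
$$I = - \frac{1250000}{177147}.$$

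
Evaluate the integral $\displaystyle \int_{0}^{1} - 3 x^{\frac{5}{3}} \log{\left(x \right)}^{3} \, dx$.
$\frac{729}{2048}$

Consider the simpler parametrised integral
$$J(a) = \int_{0}^{1} - 3 x^{a} \, dx = - \frac{3}{a + 1}.$$

Differentiating under the integral sign brings down a factor of $\ln x$:
$$\frac{dJ}{da} = \int_{0}^{1} - 3 x^{a} \log{\left(x \right)} \, dx = \frac{3}{\left(a + 1\right)^{2}}.$$

Repeating $3$ times in total — each differentiation brings down another $\ln x$ — gives
$$\frac{d^{3}J}{da^{3}} = \int_{0}^{1} - 3 x^{a} \log{\left(x \right)}^{3} \, dx = \frac{18}{\left(a + 1\right)^{4}},$$
and the integrand here is exactly the target integrand, so $I = \frac{18}{\left(a + 1\right)^{4}}$.

Setting $a = \frac{5}{3}$:
$$I = \frac{729}{2048}.$$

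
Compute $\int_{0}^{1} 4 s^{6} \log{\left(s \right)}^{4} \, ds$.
$\frac{96}{16807}$

Begin with the known integral
$$J(a) = \int_{0}^{1} 4 s^{a} \, ds = \frac{4}{a + 1}.$$

Differentiating under the integral sign brings down a factor of $\ln s$:
$$\frac{dJ}{da} = \int_{0}^{1} 4 s^{a} \log{\left(s \right)} \, ds = - \frac{4}{\left(a + 1\right)^{2}}.$$

Repeating $4$ times in total — each differentiation brings down another $\ln s$ — gives
$$\frac{d^{4}J}{da^{4}} = \int_{0}^{1} 4 s^{a} \log{\left(s \right)}^{4} \, ds = \frac{96}{\left(a + 1\right)^{5}},$$
and the integrand here is exactly the target integrand, so $I = \frac{96}{\left(a + 1\right)^{5}}$.

Setting $a = 6$:
$$I = \frac{96}{16807}.$$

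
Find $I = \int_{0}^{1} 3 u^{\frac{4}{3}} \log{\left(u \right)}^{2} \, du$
$\frac{162}{343}$

Begin with the known integral
$$J(a) = \int_{0}^{1} 3 u^{a} \, du = \frac{3}{a + 1}.$$

Differentiating under the integral sign brings down a factor of $\ln u$:
$$\frac{dJ}{da} = \int_{0}^{1} 3 u^{a} \log{\left(u \right)} \, du = - \frac{3}{\left(a + 1\right)^{2}}.$$

Repeating twice in total — each differentiation brings down another $\ln u$ — gives
$$\frac{d^{2}J}{da^{2}} = \int_{0}^{1} 3 u^{a} \log{\left(u \right)}^{2} \, du = \frac{6}{\left(a + 1\right)^{3}},$$
and the integrand here is exactly the target integrand, so $I = \frac{6}{\left(a + 1\right)^{3}}$.

Setting $a = \frac{4}{3}$:
$$I = \frac{162}{343}.$$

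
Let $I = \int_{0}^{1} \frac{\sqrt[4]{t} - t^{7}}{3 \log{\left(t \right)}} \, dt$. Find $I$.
$\log{\left(\frac{\sqrt[3]{10}}{4} \right)}$

Introduce a parameter $a$ in the exponent: let $I(a) = \int_{0}^{1} \frac{- t^{7} + t^{a}}{3 \log{\left(t \right)}} \, dt$.

Since $\dfrac{\partial}{\partial a}\,t^{a} = t^{a} \ln t$, the $\ln t$ in the denominator cancels and
$$\frac{dI}{da} = \int_{0}^{1} \frac{1}{3} t^{a} \, dt = \frac{1}{3} \left[\frac{t^{a+1}}{a+1}\right]_0^1 = \frac{1}{3 \left(a + 1\right)}.$$

Integrating with respect to $a$ gives $I(a) = \frac{\log{\left(a + 1 \right)}}{3} - \log{\left(2 \right)} + C$.

At $a = 7$ the integrand is identically $0$, so $I(7) = 0$. The closed form gives $0$, hence $C = 0$.

Setting $a = \frac{1}{4}$:
$$I = \log{\left(\frac{\sqrt[3]{10}}{4} \right)}.$$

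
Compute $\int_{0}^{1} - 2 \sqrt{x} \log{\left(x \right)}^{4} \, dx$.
$- \frac{512}{81}$

Begin with the known integral
$$J(a) = \int_{0}^{1} - 2 x^{a} \, dx = - \frac{2}{a + 1}.$$

Differentiating under the integral sign brings down a factor of $\ln x$:
$$\frac{dJ}{da} = \int_{0}^{1} - 2 x^{a} \log{\left(x \right)} \, dx = \frac{2}{\left(a + 1\right)^{2}}.$$

Repeating $4$ times in total — each differentiation brings down another $\ln x$ — gives
$$\frac{d^{4}J}{da^{4}} = \int_{0}^{1} - 2 x^{a} \log{\left(x \right)}^{4} \, dx = - \frac{48}{\left(a + 1\right)^{5}},$$
and the integrand here is exactly the target integrand, so $I = - \frac{48}{\left(a + 1\right)^{5}}$.

Setting $a = \frac{1}{2}$:
$$I = - \frac{512}{81}.$$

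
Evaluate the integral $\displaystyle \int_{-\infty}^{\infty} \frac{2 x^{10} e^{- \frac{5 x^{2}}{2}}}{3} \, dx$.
$\frac{126 \sqrt{10} \sqrt{\pi}}{3125}$

Start from the elementary integral
$$J(a) = \int_{-\infty}^{\infty} \frac{2 e^{- a x^{2}}}{3} \, dx = \frac{2 \sqrt{\pi}}{3 \sqrt{a}}.$$

Differentiating under the integral sign brings down a factor of $(-x^2)$:
$$\frac{dJ}{da} = \int_{-\infty}^{\infty} - \frac{2 x^{2} e^{- a x^{2}}}{3} \, dx = - \frac{\sqrt{\pi}}{3 a^{\frac{3}{2}}}.$$

Repeating $5$ times in total — each differentiation brings down another $(-x^2)$ — gives
$$\frac{d^{5}J}{da^{5}} = \int_{-\infty}^{\infty} - \frac{2 x^{10} e^{- a x^{2}}}{3} \, dx = - \frac{315 \sqrt{\pi}}{16 a^{\frac{11}{2}}},$$
and the integrand here is $(-1)^{5}$ times the target integrand, so $I = (-1)^{5}\,\frac{d^{5}J}{da^{5}} = \frac{315 \sqrt{\pi}}{16 a^{\frac{11}{2}}}$.

Setting $a = \frac{5}{2}$:
$$I = \frac{126 \sqrt{10} \sqrt{\pi}}{3125}.$$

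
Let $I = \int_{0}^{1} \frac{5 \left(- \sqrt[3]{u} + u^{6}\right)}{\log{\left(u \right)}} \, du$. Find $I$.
$\log{\left(\frac{4084101}{1024} \right)}$

Replace the exponent $6$ by a parameter $a$: let $I(a) = \int_{0}^{1} \frac{5 \left(- \sqrt[3]{u} + u^{a}\right)}{\log{\left(u \right)}} \, du$.

Since $\dfrac{\partial}{\partial a}\,u^{a} = u^{a} \ln u$, the $\ln u$ in the denominator cancels and
$$\frac{dI}{da} = \int_{0}^{1} 5 u^{a} \, du = 5 \left[\frac{u^{a+1}}{a+1}\right]_0^1 = \frac{5}{a + 1}.$$

Integrating with respect to $a$ gives $I(a) = \log{\left(\frac{243 \left(a + 1\right)^{5}}{1024} \right)} + C$.

At $a = \frac{1}{3}$ the integrand is identically $0$, so $I(\frac{1}{3}) = 0$. The closed form gives $0$, hence $C = 0$.

Setting $a = 6$:
$$I = \log{\left(\frac{4084101}{1024} \right)}.$$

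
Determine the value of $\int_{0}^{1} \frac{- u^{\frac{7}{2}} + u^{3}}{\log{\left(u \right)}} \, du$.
$\log{\left(\frac{8}{9} \right)}$

Introduce a parameter $a$ in the exponent: let $I(a) = \int_{0}^{1} \frac{- u^{\frac{7}{2}} + u^{a}}{\log{\left(u \right)}} \, du$.

Since $\dfrac{\partial}{\partial a}\,u^{a} = u^{a} \ln u$, the $\ln u$ in the denominator cancels and
$$\frac{dI}{da} = \int_{0}^{1} u^{a} \, du = \left[\frac{u^{a+1}}{a+1}\right]_0^1 = \frac{1}{a + 1}.$$

Integrating with respect to $a$ gives $I(a) = \log{\left(\frac{2 a}{9} + \frac{2}{9} \right)} + C$.

At $a = \frac{7}{2}$ the integrand is identically $0$, so $I(\frac{7}{2}) = 0$. The closed form gives $0$, hence $C = 0$.

Setting $a = 3$:
$$I = \log{\left(\frac{8}{9} \right)}.$$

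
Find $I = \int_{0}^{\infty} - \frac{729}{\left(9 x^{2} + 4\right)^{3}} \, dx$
$- \frac{729 \pi}{512}$

Start from the standard arctangent integral
$$J(a) = \int_{0}^{\infty} - \frac{1}{a^{2} + x^{2}} \, dx = - \frac{\pi}{2 a}.$$

Differentiating under the integral sign with respect to $a$,
$$\frac{dJ}{da} = \int_{0}^{\infty} \frac{2 a}{\left(a^{2} + x^{2}\right)^{2}} \, dx = \frac{\pi}{2 a^{2}},$$
so $\int_{0}^{\infty} - \frac{1}{\left(a^{2} + x^{2}\right)^{2}} \, dx = - \frac{\pi}{4 a^{3}}$.

Repeating — each differentiation of $1/(x^2+a^2)^j$ produces $-2ja/(x^2+a^2)^{j+1}$ — and dividing through by $-2ja$ at each step yields, after $2$ differentiations in total,
$$\int_{0}^{\infty} - \frac{1}{\left(a^{2} + x^{2}\right)^{3}} \, dx = - \frac{3 \pi}{16 a^{5}}.$$

Setting $a = \frac{2}{3}$:
$$I = - \frac{729 \pi}{512}.$$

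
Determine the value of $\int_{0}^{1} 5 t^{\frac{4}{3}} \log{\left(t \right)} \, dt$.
$- \frac{45}{49}$

Begin with the known integral
$$J(a) = \int_{0}^{1} 5 t^{a} \, dt = \frac{5}{a + 1}.$$

Differentiating under the integral sign brings down a factor of $\ln t$:
$$\frac{dJ}{da} = \int_{0}^{1} 5 t^{a} \log{\left(t \right)} \, dt = - \frac{5}{\left(a + 1\right)^{2}}.$$

The integral on the left is $I$, so $I = - \frac{5}{\left(a + 1\right)^{2}}$.

Setting $a = \frac{4}{3}$:
$$I = - \frac{45}{49}.$$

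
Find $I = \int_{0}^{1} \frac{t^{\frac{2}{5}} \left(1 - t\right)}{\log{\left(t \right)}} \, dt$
$\log{\left(\frac{7}{12} \right)}$

Consider the one-parameter family: let $I(a) = \int_{0}^{1} \frac{- t^{\frac{7}{5}} + t^{a}}{\log{\left(t \right)}} \, dt$.

Since $\dfrac{\partial}{\partial a}\,t^{a} = t^{a} \ln t$, the $\ln t$ in the denominator cancels and
$$\frac{dI}{da} = \int_{0}^{1} t^{a} \, dt = \left[\frac{t^{a+1}}{a+1}\right]_0^1 = \frac{1}{a + 1}.$$

Integrating with respect to $a$ gives $I(a) = \log{\left(\frac{5 a}{12} + \frac{5}{12} \right)} + C$.

At $a = \frac{7}{5}$ the integrand is identically $0$, so $I(\frac{7}{5}) = 0$. The closed form gives $0$, hence $C = 0$.

Setting $a = \frac{2}{5}$:
$$I = \log{\left(\frac{7}{12} \right)}.$$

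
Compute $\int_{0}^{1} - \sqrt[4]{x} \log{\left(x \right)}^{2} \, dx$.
$- \frac{128}{125}$

Begin with the known integral
$$J(a) = \int_{0}^{1} - x^{a} \, dx = - \frac{1}{a + 1}.$$

Differentiating under the integral sign brings down a factor of $\ln x$:
$$\frac{dJ}{da} = \int_{0}^{1} - x^{a} \log{\left(x \right)} \, dx = \frac{1}{\left(a + 1\right)^{2}}.$$

Repeating twice in total — each differentiation brings down another $\ln x$ — gives
$$\frac{d^{2}J}{da^{2}} = \int_{0}^{1} - x^{a} \log{\left(x \right)}^{2} \, dx = - \frac{2}{\left(a + 1\right)^{3}},$$
and the integrand here is exactly the target integrand, so $I = - \frac{2}{\left(a + 1\right)^{3}}$.

Setting $a = \frac{1}{4}$:
$$I = - \frac{128}{125}.$$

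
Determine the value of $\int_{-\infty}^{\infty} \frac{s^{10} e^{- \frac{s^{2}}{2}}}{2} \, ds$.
$\frac{945 \sqrt{2} \sqrt{\pi}}{2}$

Start from the elementary integral
$$J(a) = \int_{-\infty}^{\infty} \frac{e^{- a s^{2}}}{2} \, ds = \frac{\sqrt{\pi}}{2 \sqrt{a}}.$$

Differentiating under the integral sign brings down a factor of $(-s^2)$:
$$\frac{dJ}{da} = \int_{-\infty}^{\infty} - \frac{s^{2} e^{- a s^{2}}}{2} \, ds = - \frac{\sqrt{\pi}}{4 a^{\frac{3}{2}}}.$$

Repeating $5$ times in total — each differentiation brings down another $(-s^2)$ — gives
$$\frac{d^{5}J}{da^{5}} = \int_{-\infty}^{\infty} - \frac{s^{10} e^{- a s^{2}}}{2} \, ds = - \frac{945 \sqrt{\pi}}{64 a^{\frac{11}{2}}},$$
and the integrand here is $(-1)^{5}$ times the target integrand, so $I = (-1)^{5}\,\frac{d^{5}J}{da^{5}} = \frac{945 \sqrt{\pi}}{64 a^{\frac{11}{2}}}$.

Setting $a = \frac{1}{2}$:
$$I = \frac{945 \sqrt{2} \sqrt{\pi}}{2}.$$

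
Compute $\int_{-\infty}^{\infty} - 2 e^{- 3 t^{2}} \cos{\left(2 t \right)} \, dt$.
$- \frac{2 \sqrt{3} \sqrt{\pi}}{3 e^{\frac{1}{3}}}$

Let $b$ denote the cosine frequency and define $I(b) = \int_{-\infty}^{\infty} - 2 e^{- 3 t^{2}} \cos{\left(b t \right)} \, dt$.

Differentiating under the integral sign,
$$I'(b) = \int_{-\infty}^{\infty} 2 t e^{- 3 t^{2}} \sin{\left(b t \right)} \, dt.$$

Integrate $\int_{-\infty}^{\infty} t \sin(b t)\, e^{- 3 t^{2}}\, dt$ by parts with $u = \sin(b t)$ and $dv = t\, e^{- 3 t^{2}}\, dt$, giving $v = - \frac{e^{- 3 t^{2}}}{6}$. The boundary term vanishes and
$$\int_{-\infty}^{\infty} t \sin(b t)\, e^{- 3 t^{2}}\, dt = \frac{b}{6} \int_{-\infty}^{\infty} \cos(b t)\, e^{- 3 t^{2}}\, dt,$$
so $I'(b) = - \frac{b}{6}\, I(b)$.

This is a separable first-order ODE; solving with the initial condition $I(0) = \int_{-\infty}^{\infty} - 2 e^{- 3 t^{2}}\,dt = - \frac{2 \sqrt{3} \sqrt{\pi}}{3}$ gives
$$I(b) = - \frac{2 \sqrt{3} \sqrt{\pi} e^{- \frac{b^{2}}{12}}}{3}.$$

Setting $b = 2$:
$$I = - \frac{2 \sqrt{3} \sqrt{\pi}}{3 e^{\frac{1}{3}}}.$$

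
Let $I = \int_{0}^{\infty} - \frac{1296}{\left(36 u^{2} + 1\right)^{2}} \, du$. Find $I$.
$- 54 \pi$

Recall the elementary integral
$$J(a) = \int_{0}^{\infty} - \frac{1}{a^{2} + u^{2}} \, du = - \frac{\pi}{2 a}.$$

Differentiating under the integral sign with respect to $a$,
$$\frac{dJ}{da} = \int_{0}^{\infty} \frac{2 a}{\left(a^{2} + u^{2}\right)^{2}} \, du = \frac{\pi}{2 a^{2}},$$
so $\int_{0}^{\infty} - \frac{1}{\left(a^{2} + u^{2}\right)^{2}} \, du = - \frac{\pi}{4 a^{3}}$.

Setting $a = \frac{1}{6}$:
$$I = - 54 \pi.$$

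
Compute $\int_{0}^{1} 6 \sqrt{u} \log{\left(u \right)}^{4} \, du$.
$\frac{512}{27}$

Consider the simpler parametrised integral
$$J(a) = \int_{0}^{1} 6 u^{a} \, du = \frac{6}{a + 1}.$$

Differentiating under the integral sign brings down a factor of $\ln u$:
$$\frac{dJ}{da} = \int_{0}^{1} 6 u^{a} \log{\left(u \right)} \, du = - \frac{6}{\left(a + 1\right)^{2}}.$$

Repeating $4$ times in total — each differentiation brings down another $\ln u$ — gives
$$\frac{d^{4}J}{da^{4}} = \int_{0}^{1} 6 u^{a} \log{\left(u \right)}^{4} \, du = \frac{144}{\left(a + 1\right)^{5}},$$
and the integrand here is exactly the target integrand, so $I = \frac{144}{\left(a + 1\right)^{5}}$.

Setting $a = \frac{1}{2}$:
$$I = \frac{512}{27}.$$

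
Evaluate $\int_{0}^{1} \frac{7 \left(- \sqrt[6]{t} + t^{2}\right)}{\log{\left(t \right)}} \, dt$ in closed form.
$\log{\left(\frac{612220032}{823543} \right)}$

Consider the one-parameter family: let $I(a) = \int_{0}^{1} \frac{7 \left(- \sqrt[6]{t} + t^{a}\right)}{\log{\left(t \right)}} \, dt$.

Since $\dfrac{\partial}{\partial a}\,t^{a} = t^{a} \ln t$, the $\ln t$ in the denominator cancels and
$$\frac{dI}{da} = \int_{0}^{1} 7 t^{a} \, dt = 7 \left[\frac{t^{a+1}}{a+1}\right]_0^1 = \frac{7}{a + 1}.$$

Integrating with respect to $a$ gives $I(a) = \log{\left(\frac{279936 \left(a + 1\right)^{7}}{823543} \right)} + C$.

At $a = \frac{1}{6}$ the integrand is identically $0$, so $I(\frac{1}{6}) = 0$. The closed form gives $0$, hence $C = 0$.

Setting $a = 2$:
$$I = \log{\left(\frac{612220032}{823543} \right)}.$$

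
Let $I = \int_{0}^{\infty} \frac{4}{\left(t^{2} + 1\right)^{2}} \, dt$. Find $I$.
$\pi$

Recall the elementary integral
$$J(a) = \int_{0}^{\infty} \frac{4}{a^{2} + t^{2}} \, dt = \frac{2 \pi}{a}.$$

Differentiating under the integral sign with respect to $a$,
$$\frac{dJ}{da} = \int_{0}^{\infty} - \frac{8 a}{\left(a^{2} + t^{2}\right)^{2}} \, dt = - \frac{2 \pi}{a^{2}},$$
so $\int_{0}^{\infty} \frac{4}{\left(a^{2} + t^{2}\right)^{2}} \, dt = \frac{\pi}{a^{3}}$.

Setting $a = 1$:
$$I = \pi.$$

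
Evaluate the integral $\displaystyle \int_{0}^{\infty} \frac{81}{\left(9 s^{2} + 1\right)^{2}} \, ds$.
$\frac{27 \pi}{4}$

Begin with the known result
$$J(a) = \int_{0}^{\infty} \frac{1}{a^{2} + s^{2}} \, ds = \frac{\pi}{2 a}.$$

Differentiating under the integral sign with respect to $a$,
$$\frac{dJ}{da} = \int_{0}^{\infty} - \frac{2 a}{\left(a^{2} + s^{2}\right)^{2}} \, ds = - \frac{\pi}{2 a^{2}},$$
so $\int_{0}^{\infty} \frac{1}{\left(a^{2} + s^{2}\right)^{2}} \, ds = \frac{\pi}{4 a^{3}}$.

Setting $a = \frac{1}{3}$:
$$I = \frac{27 \pi}{4}.$$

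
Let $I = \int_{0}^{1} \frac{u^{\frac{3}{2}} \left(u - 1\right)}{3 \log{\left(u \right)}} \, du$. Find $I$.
$- \frac{\log{\left(5 \right)}}{3} + \frac{\log{\left(7 \right)}}{3}$

Replace the exponent $\frac{3}{2}$ by a parameter $a$: let $I(a) = \int_{0}^{1} \frac{u^{\frac{5}{2}} - u^{a}}{3 \log{\left(u \right)}} \, du$.

Since $\dfrac{\partial}{\partial a}\,u^{a} = u^{a} \ln u$, the $\ln u$ in the denominator cancels and
$$\frac{dI}{da} = \int_{0}^{1} - \frac{1}{3} u^{a} \, du = - \frac{1}{3} \left[\frac{u^{a+1}}{a+1}\right]_0^1 = - \frac{1}{3 a + 3}.$$

Integrating with respect to $a$ gives $I(a) = - \frac{\log{\left(a + 1 \right)}}{3} - \frac{\log{\left(2 \right)}}{3} + \frac{\log{\left(7 \right)}}{3} + C$.

At $a = \frac{5}{2}$ the integrand is identically $0$, so $I(\frac{5}{2}) = 0$. The closed form gives $0$, hence $C = 0$.

Setting $a = \frac{3}{2}$:
$$I = - \frac{\log{\left(5 \right)}}{3} + \frac{\log{\left(7 \right)}}{3}.$$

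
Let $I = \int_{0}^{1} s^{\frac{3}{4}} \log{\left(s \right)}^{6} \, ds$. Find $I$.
$\frac{11796480}{823543}$

Consider the simpler parametrised integral
$$J(a) = \int_{0}^{1} s^{a} \, ds = \frac{1}{a + 1}.$$

Differentiating under the integral sign brings down a factor of $\ln s$:
$$\frac{dJ}{da} = \int_{0}^{1} s^{a} \log{\left(s \right)} \, ds = - \frac{1}{\left(a + 1\right)^{2}}.$$

Repeating $6$ times in total — each differentiation brings down another $\ln s$ — gives
$$\frac{d^{6}J}{da^{6}} = \int_{0}^{1} s^{a} \log{\left(s \right)}^{6} \, ds = \frac{720}{\left(a + 1\right)^{7}},$$
and the integrand here is exactly the target integrand, so $I = \frac{720}{\left(a + 1\right)^{7}}$.

Setting $a = \frac{3}{4}$:
$$I = \frac{11796480}{823543}.$$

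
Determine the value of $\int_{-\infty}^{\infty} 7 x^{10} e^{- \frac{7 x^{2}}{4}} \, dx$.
$\frac{8640 \sqrt{7} \sqrt{\pi}}{2401}$

Begin with the known integral
$$J(a) = \int_{-\infty}^{\infty} 7 e^{- a x^{2}} \, dx = \frac{7 \sqrt{\pi}}{\sqrt{a}}.$$

Differentiating under the integral sign brings down a factor of $(-x^2)$:
$$\frac{dJ}{da} = \int_{-\infty}^{\infty} - 7 x^{2} e^{- a x^{2}} \, dx = - \frac{7 \sqrt{\pi}}{2 a^{\frac{3}{2}}}.$$

Repeating $5$ times in total — each differentiation brings down another $(-x^2)$ — gives
$$\frac{d^{5}J}{da^{5}} = \int_{-\infty}^{\infty} - 7 x^{10} e^{- a x^{2}} \, dx = - \frac{6615 \sqrt{\pi}}{32 a^{\frac{11}{2}}},$$
and the integrand here is $(-1)^{5}$ times the target integrand, so $I = (-1)^{5}\,\frac{d^{5}J}{da^{5}} = \frac{6615 \sqrt{\pi}}{32 a^{\frac{11}{2}}}$.

Setting $a = \frac{7}{4}$:
$$I = \frac{8640 \sqrt{7} \sqrt{\pi}}{2401}.$$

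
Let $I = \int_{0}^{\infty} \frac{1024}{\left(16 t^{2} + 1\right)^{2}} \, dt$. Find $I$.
$64 \pi$

Begin with the known result
$$J(a) = \int_{0}^{\infty} \frac{4}{a^{2} + t^{2}} \, dt = \frac{2 \pi}{a}.$$

Differentiating under the integral sign with respect to $a$,
$$\frac{dJ}{da} = \int_{0}^{\infty} - \frac{8 a}{\left(a^{2} + t^{2}\right)^{2}} \, dt = - \frac{2 \pi}{a^{2}},$$
so $\int_{0}^{\infty} \frac{4}{\left(a^{2} + t^{2}\right)^{2}} \, dt = \frac{\pi}{a^{3}}$.

Setting $a = \frac{1}{4}$:
$$I = 64 \pi.$$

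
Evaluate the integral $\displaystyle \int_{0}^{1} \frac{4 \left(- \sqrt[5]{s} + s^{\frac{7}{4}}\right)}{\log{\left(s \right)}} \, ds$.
$- \log{\left(\frac{331776}{9150625} \right)}$

Replace the exponent $\frac{1}{5}$ by a parameter $a$: let $I(a) = \int_{0}^{1} \frac{4 \left(s^{\frac{7}{4}} - s^{a}\right)}{\log{\left(s \right)}} \, ds$.

Since $\dfrac{\partial}{\partial a}\,s^{a} = s^{a} \ln s$, the $\ln s$ in the denominator cancels and
$$\frac{dI}{da} = \int_{0}^{1} -4 s^{a} \, ds = -4 \left[\frac{s^{a+1}}{a+1}\right]_0^1 = - \frac{4}{a + 1}.$$

Integrating with respect to $a$ gives $I(a) = - \log{\left(\frac{256 \left(a + 1\right)^{4}}{14641} \right)} + C$.

At $a = \frac{7}{4}$ the integrand is identically $0$, so $I(\frac{7}{4}) = 0$. The closed form gives $0$, hence $C = 0$.

Setting $a = \frac{1}{5}$:
$$I = - \log{\left(\frac{331776}{9150625} \right)}.$$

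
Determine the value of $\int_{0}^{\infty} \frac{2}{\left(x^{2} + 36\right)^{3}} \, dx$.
$\frac{\pi}{20736}$

Begin with the known result
$$J(a) = \int_{0}^{\infty} \frac{2}{a^{2} + x^{2}} \, dx = \frac{\pi}{a}.$$

Differentiating under the integral sign with respect to $a$,
$$\frac{dJ}{da} = \int_{0}^{\infty} - \frac{4 a}{\left(a^{2} + x^{2}\right)^{2}} \, dx = - \frac{\pi}{a^{2}},$$
so $\int_{0}^{\infty} \frac{2}{\left(a^{2} + x^{2}\right)^{2}} \, dx = \frac{\pi}{2 a^{3}}$.

Repeating — each differentiation of $1/(x^2+a^2)^j$ produces $-2ja/(x^2+a^2)^{j+1}$ — and dividing through by $-2ja$ at each step yields, after $2$ differentiations in total,
$$\int_{0}^{\infty} \frac{2}{\left(a^{2} + x^{2}\right)^{3}} \, dx = \frac{3 \pi}{8 a^{5}}.$$

Setting $a = 6$:
$$I = \frac{\pi}{20736}.$$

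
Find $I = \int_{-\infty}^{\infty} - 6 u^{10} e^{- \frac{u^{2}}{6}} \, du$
$- 1377810 \sqrt{6} \sqrt{\pi}$

Consider the simpler parametrised integral
$$J(a) = \int_{-\infty}^{\infty} - 6 e^{- a u^{2}} \, du = - \frac{6 \sqrt{\pi}}{\sqrt{a}}.$$

Differentiating under the integral sign brings down a factor of $(-u^2)$:
$$\frac{dJ}{da} = \int_{-\infty}^{\infty} 6 u^{2} e^{- a u^{2}} \, du = \frac{3 \sqrt{\pi}}{a^{\frac{3}{2}}}.$$

Repeating $5$ times in total — each differentiation brings down another $(-u^2)$ — gives
$$\frac{d^{5}J}{da^{5}} = \int_{-\infty}^{\infty} 6 u^{10} e^{- a u^{2}} \, du = \frac{2835 \sqrt{\pi}}{16 a^{\frac{11}{2}}},$$
and the integrand here is $(-1)^{5}$ times the target integrand, so $I = (-1)^{5}\,\frac{d^{5}J}{da^{5}} = - \frac{2835 \sqrt{\pi}}{16 a^{\frac{11}{2}}}$.

Setting $a = \frac{1}{6}$:
$$I = - 1377810 \sqrt{6} \sqrt{\pi}.$$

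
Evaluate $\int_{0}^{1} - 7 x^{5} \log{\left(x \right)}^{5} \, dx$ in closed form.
$\frac{35}{1944}$

Start from the elementary integral
$$J(a) = \int_{0}^{1} - 7 x^{a} \, dx = - \frac{7}{a + 1}.$$

Differentiating under the integral sign brings down a factor of $\ln x$:
$$\frac{dJ}{da} = \int_{0}^{1} - 7 x^{a} \log{\left(x \right)} \, dx = \frac{7}{\left(a + 1\right)^{2}}.$$

Repeating $5$ times in total — each differentiation brings down another $\ln x$ — gives
$$\frac{d^{5}J}{da^{5}} = \int_{0}^{1} - 7 x^{a} \log{\left(x \right)}^{5} \, dx = \frac{840}{\left(a + 1\right)^{6}},$$
and the integrand here is exactly the target integrand, so $I = \frac{840}{\left(a + 1\right)^{6}}$.

Setting $a = 5$:
$$I = \frac{35}{1944}.$$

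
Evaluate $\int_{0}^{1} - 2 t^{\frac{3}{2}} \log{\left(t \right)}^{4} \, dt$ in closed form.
$- \frac{1536}{3125}$

Start from the elementary integral
$$J(a) = \int_{0}^{1} - 2 t^{a} \, dt = - \frac{2}{a + 1}.$$

Differentiating under the integral sign brings down a factor of $\ln t$:
$$\frac{dJ}{da} = \int_{0}^{1} - 2 t^{a} \log{\left(t \right)} \, dt = \frac{2}{\left(a + 1\right)^{2}}.$$

Repeating $4$ times in total — each differentiation brings down another $\ln t$ — gives
$$\frac{d^{4}J}{da^{4}} = \int_{0}^{1} - 2 t^{a} \log{\left(t \right)}^{4} \, dt = - \frac{48}{\left(a + 1\right)^{5}},$$
and the integrand here is exactly the target integrand, so $I = - \frac{48}{\left(a + 1\right)^{5}}$.

Setting $a = \frac{3}{2}$:
$$I = - \frac{1536}{3125}.$$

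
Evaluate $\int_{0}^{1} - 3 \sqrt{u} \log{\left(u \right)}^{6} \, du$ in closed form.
$- \frac{10240}{81}$

Begin with the known integral
$$J(a) = \int_{0}^{1} - 3 u^{a} \, du = - \frac{3}{a + 1}.$$

Differentiating under the integral sign brings down a factor of $\ln u$:
$$\frac{dJ}{da} = \int_{0}^{1} - 3 u^{a} \log{\left(u \right)} \, du = \frac{3}{\left(a + 1\right)^{2}}.$$

Repeating $6$ times in total — each differentiation brings down another $\ln u$ — gives
$$\frac{d^{6}J}{da^{6}} = \int_{0}^{1} - 3 u^{a} \log{\left(u \right)}^{6} \, du = - \frac{2160}{\left(a + 1\right)^{7}},$$
and the integrand here is exactly the target integrand, so $I = - \frac{2160}{\left(a + 1\right)^{7}}$.

Setting $a = \frac{1}{2}$:
$$I = - \frac{10240}{81}.$$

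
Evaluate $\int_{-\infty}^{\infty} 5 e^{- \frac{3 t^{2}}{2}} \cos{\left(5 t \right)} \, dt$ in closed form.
$\frac{5 \sqrt{6} \sqrt{\pi}}{3 e^{\frac{25}{6}}}$

Treat the cosine frequency as a parameter and define $I(b) = \int_{-\infty}^{\infty} 5 e^{- \frac{3 t^{2}}{2}} \cos{\left(b t \right)} \, dt$.

Differentiating under the integral sign,
$$I'(b) = \int_{-\infty}^{\infty} - 5 t e^{- \frac{3 t^{2}}{2}} \sin{\left(b t \right)} \, dt.$$

Integrate $\int_{-\infty}^{\infty} t \sin(b t)\, e^{- \frac{3 t^{2}}{2}}\, dt$ by parts with $u = \sin(b t)$ and $dv = t\, e^{- \frac{3 t^{2}}{2}}\, dt$, giving $v = - \frac{e^{- \frac{3 t^{2}}{2}}}{3}$. The boundary term vanishes and
$$\int_{-\infty}^{\infty} t \sin(b t)\, e^{- \frac{3 t^{2}}{2}}\, dt = \frac{b}{3} \int_{-\infty}^{\infty} \cos(b t)\, e^{- \frac{3 t^{2}}{2}}\, dt,$$
so $I'(b) = - \frac{b}{3}\, I(b)$.

This is a separable first-order ODE; solving with the initial condition $I(0) = \int_{-\infty}^{\infty} 5 e^{- \frac{3 t^{2}}{2}}\,dt = \frac{5 \sqrt{6} \sqrt{\pi}}{3}$ gives
$$I(b) = \frac{5 \sqrt{6} \sqrt{\pi} e^{- \frac{b^{2}}{6}}}{3}.$$

Setting $b = 5$:
$$I = \frac{5 \sqrt{6} \sqrt{\pi}}{3 e^{\frac{25}{6}}}.$$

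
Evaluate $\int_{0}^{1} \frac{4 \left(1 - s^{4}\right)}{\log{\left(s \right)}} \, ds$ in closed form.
$- \log{\left(625 \right)}$

Consider the one-parameter family: let $I(a) = \int_{0}^{1} \frac{4 \left(1 - s^{a}\right)}{\log{\left(s \right)}} \, ds$.

Since $\dfrac{\partial}{\partial a}\,s^{a} = s^{a} \ln s$, the $\ln s$ in the denominator cancels and
$$\frac{dI}{da} = \int_{0}^{1} -4 s^{a} \, ds = -4 \left[\frac{s^{a+1}}{a+1}\right]_0^1 = - \frac{4}{a + 1}.$$

Integrating with respect to $a$ gives $I(a) = - 4 \log{\left(a + 1 \right)} + C$.

At $a = 0$ the integrand is identically $0$, so $I(0) = 0$. The closed form gives $0$, hence $C = 0$.

Setting $a = 4$:
$$I = - \log{\left(625 \right)}.$$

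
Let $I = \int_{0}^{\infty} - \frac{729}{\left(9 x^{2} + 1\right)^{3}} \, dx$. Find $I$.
$- \frac{729 \pi}{16}$

Recall the elementary integral
$$J(a) = \int_{0}^{\infty} - \frac{1}{a^{2} + x^{2}} \, dx = - \frac{\pi}{2 a}.$$

Differentiating under the integral sign with respect to $a$,
$$\frac{dJ}{da} = \int_{0}^{\infty} \frac{2 a}{\left(a^{2} + x^{2}\right)^{2}} \, dx = \frac{\pi}{2 a^{2}},$$
so $\int_{0}^{\infty} - \frac{1}{\left(a^{2} + x^{2}\right)^{2}} \, dx = - \frac{\pi}{4 a^{3}}$.

Repeating — each differentiation of $1/(x^2+a^2)^j$ produces $-2ja/(x^2+a^2)^{j+1}$ — and dividing through by $-2ja$ at each step yields, after $2$ differentiations in total,
$$\int_{0}^{\infty} - \frac{1}{\left(a^{2} + x^{2}\right)^{3}} \, dx = - \frac{3 \pi}{16 a^{5}}.$$

Setting $a = \frac{1}{3}$:
$$I = - \frac{729 \pi}{16}.$$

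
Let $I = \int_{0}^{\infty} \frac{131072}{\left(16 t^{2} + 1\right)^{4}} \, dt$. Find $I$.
$5120 \pi$

Begin with the known result
$$J(a) = \int_{0}^{\infty} \frac{2}{a^{2} + t^{2}} \, dt = \frac{\pi}{a}.$$

Differentiating under the integral sign with respect to $a$,
$$\frac{dJ}{da} = \int_{0}^{\infty} - \frac{4 a}{\left(a^{2} + t^{2}\right)^{2}} \, dt = - \frac{\pi}{a^{2}},$$
so $\int_{0}^{\infty} \frac{2}{\left(a^{2} + t^{2}\right)^{2}} \, dt = \frac{\pi}{2 a^{3}}$.

Repeating — each differentiation of $1/(t^2+a^2)^j$ produces $-2ja/(t^2+a^2)^{j+1}$ — and dividing through by $-2ja$ at each step yields, after $3$ differentiations in total,
$$\int_{0}^{\infty} \frac{2}{\left(a^{2} + t^{2}\right)^{4}} \, dt = \frac{5 \pi}{16 a^{7}}.$$

Setting $a = \frac{1}{4}$:
$$I = 5120 \pi.$$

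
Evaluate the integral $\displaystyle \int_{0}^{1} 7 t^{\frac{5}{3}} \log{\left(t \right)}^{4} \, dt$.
$\frac{5103}{4096}$

Consider the simpler parametrised integral
$$J(a) = \int_{0}^{1} 7 t^{a} \, dt = \frac{7}{a + 1}.$$

Differentiating under the integral sign brings down a factor of $\ln t$:
$$\frac{dJ}{da} = \int_{0}^{1} 7 t^{a} \log{\left(t \right)} \, dt = - \frac{7}{\left(a + 1\right)^{2}}.$$

Repeating $4$ times in total — each differentiation brings down another $\ln t$ — gives
$$\frac{d^{4}J}{da^{4}} = \int_{0}^{1} 7 t^{a} \log{\left(t \right)}^{4} \, dt = \frac{168}{\left(a + 1\right)^{5}},$$
and the integrand here is exactly the target integrand, so $I = \frac{168}{\left(a + 1\right)^{5}}$.

Setting $a = \frac{5}{3}$:
$$I = \frac{5103}{4096}.$$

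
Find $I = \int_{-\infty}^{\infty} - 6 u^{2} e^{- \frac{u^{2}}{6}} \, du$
$- 18 \sqrt{6} \sqrt{\pi}$

Consider the simpler parametrised integral
$$J(a) = \int_{-\infty}^{\infty} - 6 e^{- a u^{2}} \, du = - \frac{6 \sqrt{\pi}}{\sqrt{a}}.$$

Differentiating under the integral sign brings down a factor of $(-u^2)$:
$$\frac{dJ}{da} = \int_{-\infty}^{\infty} 6 u^{2} e^{- a u^{2}} \, du = \frac{3 \sqrt{\pi}}{a^{\frac{3}{2}}}.$$

The integral on the left is $-I$, so $I = - \frac{3 \sqrt{\pi}}{a^{\frac{3}{2}}}$.

Setting $a = \frac{1}{6}$:
$$I = - 18 \sqrt{6} \sqrt{\pi}.$$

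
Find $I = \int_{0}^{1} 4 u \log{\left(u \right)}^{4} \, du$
$3$

Begin with the known integral
$$J(a) = \int_{0}^{1} 4 u^{a} \, du = \frac{4}{a + 1}.$$

Differentiating under the integral sign brings down a factor of $\ln u$:
$$\frac{dJ}{da} = \int_{0}^{1} 4 u^{a} \log{\left(u \right)} \, du = - \frac{4}{\left(a + 1\right)^{2}}.$$

Repeating $4$ times in total — each differentiation brings down another $\ln u$ — gives
$$\frac{d^{4}J}{da^{4}} = \int_{0}^{1} 4 u^{a} \log{\left(u \right)}^{4} \, du = \frac{96}{\left(a + 1\right)^{5}},$$
and the integrand here is exactly the target integrand, so $I = \frac{96}{\left(a + 1\right)^{5}}$.

Setting $a = 1$:
$$I = 3.$$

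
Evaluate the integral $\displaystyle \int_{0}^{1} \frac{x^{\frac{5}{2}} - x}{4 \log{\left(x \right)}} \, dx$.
$- \frac{\log{\left(2 \right)}}{2} + \frac{\log{\left(7 \right)}}{4}$

Consider the one-parameter family: let $I(a) = \int_{0}^{1} \frac{- x + x^{a}}{4 \log{\left(x \right)}} \, dx$.

Since $\dfrac{\partial}{\partial a}\,x^{a} = x^{a} \ln x$, the $\ln x$ in the denominator cancels and
$$\frac{dI}{da} = \int_{0}^{1} \frac{1}{4} x^{a} \, dx = \frac{1}{4} \left[\frac{x^{a+1}}{a+1}\right]_0^1 = \frac{1}{4 \left(a + 1\right)}.$$

Integrating with respect to $a$ gives $I(a) = \frac{\log{\left(a + 1 \right)}}{4} - \frac{\log{\left(2 \right)}}{4} + C$.

At $a = 1$ the integrand is identically $0$, so $I(1) = 0$. The closed form gives $0$, hence $C = 0$.

Setting $a = \frac{5}{2}$:
$$I = - \frac{\log{\left(2 \right)}}{2} + \frac{\log{\left(7 \right)}}{4}.$$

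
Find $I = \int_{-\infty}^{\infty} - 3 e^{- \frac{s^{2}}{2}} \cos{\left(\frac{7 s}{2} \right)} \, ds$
$- \frac{3 \sqrt{2} \sqrt{\pi}}{e^{\frac{49}{8}}}$

Define $I(b) = \int_{-\infty}^{\infty} - 3 e^{- \frac{s^{2}}{2}} \cos{\left(b s \right)} \, ds$.

Differentiating under the integral sign,
$$I'(b) = \int_{-\infty}^{\infty} 3 s e^{- \frac{s^{2}}{2}} \sin{\left(b s \right)} \, ds.$$

Integrate $\int_{-\infty}^{\infty} s \sin(b s)\, e^{- \frac{s^{2}}{2}}\, ds$ by parts with $u = \sin(b s)$ and $dv = s\, e^{- \frac{s^{2}}{2}}\, ds$, giving $v = - e^{- \frac{s^{2}}{2}}$. The boundary term vanishes and
$$\int_{-\infty}^{\infty} s \sin(b s)\, e^{- \frac{s^{2}}{2}}\, ds = b \int_{-\infty}^{\infty} \cos(b s)\, e^{- \frac{s^{2}}{2}}\, ds,$$
so $I'(b) = - b\, I(b)$.

This is a separable first-order ODE; solving with the initial condition $I(0) = \int_{-\infty}^{\infty} - 3 e^{- \frac{s^{2}}{2}}\,ds = - 3 \sqrt{2} \sqrt{\pi}$ gives
$$I(b) = - 3 \sqrt{2} \sqrt{\pi} e^{- \frac{b^{2}}{2}}.$$

Setting $b = \frac{7}{2}$:
$$I = - \frac{3 \sqrt{2} \sqrt{\pi}}{e^{\frac{49}{8}}}.$$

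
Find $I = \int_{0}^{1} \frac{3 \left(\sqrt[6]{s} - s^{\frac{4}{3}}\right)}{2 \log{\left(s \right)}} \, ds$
$- \frac{3 \log{\left(2 \right)}}{2}$

Consider the one-parameter family: let $I(a) = \int_{0}^{1} \frac{3 \left(- s^{\frac{4}{3}} + s^{a}\right)}{2 \log{\left(s \right)}} \, ds$.

Since $\dfrac{\partial}{\partial a}\,s^{a} = s^{a} \ln s$, the $\ln s$ in the denominator cancels and
$$\frac{dI}{da} = \int_{0}^{1} \frac{3}{2} s^{a} \, ds = \frac{3}{2} \left[\frac{s^{a+1}}{a+1}\right]_0^1 = \frac{3}{2 \left(a + 1\right)}.$$

Integrating with respect to $a$ gives $I(a) = \log{\left(\frac{3 \sqrt{21} \left(a + 1\right)^{\frac{3}{2}}}{49} \right)} + C$.

At $a = \frac{4}{3}$ the integrand is identically $0$, so $I(\frac{4}{3}) = 0$. The closed form gives $0$, hence $C = 0$.

Setting $a = \frac{1}{6}$:
$$I = - \frac{3 \log{\left(2 \right)}}{2}.$$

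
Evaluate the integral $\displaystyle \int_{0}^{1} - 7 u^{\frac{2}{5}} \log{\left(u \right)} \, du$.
$\frac{25}{7}$

Start from the elementary integral
$$J(a) = \int_{0}^{1} - 7 u^{a} \, du = - \frac{7}{a + 1}.$$

Differentiating under the integral sign brings down a factor of $\ln u$:
$$\frac{dJ}{da} = \int_{0}^{1} - 7 u^{a} \log{\left(u \right)} \, du = \frac{7}{\left(a + 1\right)^{2}}.$$

The integral on the left is $I$, so $I = \frac{7}{\left(a + 1\right)^{2}}$.

Setting $a = \frac{2}{5}$:
$$I = \frac{25}{7}.$$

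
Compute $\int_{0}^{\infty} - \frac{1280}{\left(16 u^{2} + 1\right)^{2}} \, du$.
$- 80 \pi$

Recall the elementary integral
$$J(a) = \int_{0}^{\infty} - \frac{5}{a^{2} + u^{2}} \, du = - \frac{5 \pi}{2 a}.$$

Differentiating under the integral sign with respect to $a$,
$$\frac{dJ}{da} = \int_{0}^{\infty} \frac{10 a}{\left(a^{2} + u^{2}\right)^{2}} \, du = \frac{5 \pi}{2 a^{2}},$$
so $\int_{0}^{\infty} - \frac{5}{\left(a^{2} + u^{2}\right)^{2}} \, du = - \frac{5 \pi}{4 a^{3}}$.

Setting $a = \frac{1}{4}$:
$$I = - 80 \pi.$$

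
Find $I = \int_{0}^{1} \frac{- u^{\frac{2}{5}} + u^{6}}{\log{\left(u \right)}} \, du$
$\log{\left(5 \right)}$

Introduce a parameter $a$ in the exponent: let $I(a) = \int_{0}^{1} \frac{- u^{\frac{2}{5}} + u^{a}}{\log{\left(u \right)}} \, du$.

Since $\dfrac{\partial}{\partial a}\,u^{a} = u^{a} \ln u$, the $\ln u$ in the denominator cancels and
$$\frac{dI}{da} = \int_{0}^{1} u^{a} \, du = \left[\frac{u^{a+1}}{a+1}\right]_0^1 = \frac{1}{a + 1}.$$

Integrating with respect to $a$ gives $I(a) = \log{\left(\frac{5 a}{7} + \frac{5}{7} \right)} + C$.

At $a = \frac{2}{5}$ the integrand is identically $0$, so $I(\frac{2}{5}) = 0$. The closed form gives $0$, hence $C = 0$.

Setting $a = 6$:
$$I = \log{\left(5 \right)}.$$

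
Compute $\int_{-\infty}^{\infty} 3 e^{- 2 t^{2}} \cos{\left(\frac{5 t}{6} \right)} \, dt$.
$\frac{3 \sqrt{2} \sqrt{\pi}}{2 e^{\frac{25}{288}}}$

Let $b$ denote the cosine frequency and define $I(b) = \int_{-\infty}^{\infty} 3 e^{- 2 t^{2}} \cos{\left(b t \right)} \, dt$.

Differentiating under the integral sign,
$$I'(b) = \int_{-\infty}^{\infty} - 3 t e^{- 2 t^{2}} \sin{\left(b t \right)} \, dt.$$

Integrate $\int_{-\infty}^{\infty} t \sin(b t)\, e^{- 2 t^{2}}\, dt$ by parts with $u = \sin(b t)$ and $dv = t\, e^{- 2 t^{2}}\, dt$, giving $v = - \frac{e^{- 2 t^{2}}}{4}$. The boundary term vanishes and
$$\int_{-\infty}^{\infty} t \sin(b t)\, e^{- 2 t^{2}}\, dt = \frac{b}{4} \int_{-\infty}^{\infty} \cos(b t)\, e^{- 2 t^{2}}\, dt,$$
so $I'(b) = - \frac{b}{4}\, I(b)$.

This is a separable first-order ODE; solving with the initial condition $I(0) = \int_{-\infty}^{\infty} 3 e^{- 2 t^{2}}\,dt = \frac{3 \sqrt{2} \sqrt{\pi}}{2}$ gives
$$I(b) = \frac{3 \sqrt{2} \sqrt{\pi} e^{- \frac{b^{2}}{8}}}{2}.$$

Setting $b = \frac{5}{6}$:
$$I = \frac{3 \sqrt{2} \sqrt{\pi}}{2 e^{\frac{25}{288}}}.$$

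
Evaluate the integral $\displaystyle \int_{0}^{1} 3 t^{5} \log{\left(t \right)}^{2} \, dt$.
$\frac{1}{36}$

Start from the elementary integral
$$J(a) = \int_{0}^{1} 3 t^{a} \, dt = \frac{3}{a + 1}.$$

Differentiating under the integral sign brings down a factor of $\ln t$:
$$\frac{dJ}{da} = \int_{0}^{1} 3 t^{a} \log{\left(t \right)} \, dt = - \frac{3}{\left(a + 1\right)^{2}}.$$

Repeating twice in total — each differentiation brings down another $\ln t$ — gives
$$\frac{d^{2}J}{da^{2}} = \int_{0}^{1} 3 t^{a} \log{\left(t \right)}^{2} \, dt = \frac{6}{\left(a + 1\right)^{3}},$$
and the integrand here is exactly the target integrand, so $I = \frac{6}{\left(a + 1\right)^{3}}$.

Setting $a = 5$:
$$I = \frac{1}{36}.$$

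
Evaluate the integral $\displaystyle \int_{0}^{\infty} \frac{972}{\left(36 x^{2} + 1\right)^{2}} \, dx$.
$\frac{81 \pi}{2}$

Begin with the known result
$$J(a) = \int_{0}^{\infty} \frac{3}{4 \left(a^{2} + x^{2}\right)} \, dx = \frac{3 \pi}{8 a}.$$

Differentiating under the integral sign with respect to $a$,
$$\frac{dJ}{da} = \int_{0}^{\infty} - \frac{3 a}{2 \left(a^{2} + x^{2}\right)^{2}} \, dx = - \frac{3 \pi}{8 a^{2}},$$
so $\int_{0}^{\infty} \frac{3}{4 \left(a^{2} + x^{2}\right)^{2}} \, dx = \frac{3 \pi}{16 a^{3}}$.

Setting $a = \frac{1}{6}$:
$$I = \frac{81 \pi}{2}.$$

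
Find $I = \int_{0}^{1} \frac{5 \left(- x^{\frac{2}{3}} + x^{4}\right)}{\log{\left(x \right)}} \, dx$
$\log{\left(243 \right)}$

Consider the one-parameter family: let $I(a) = \int_{0}^{1} \frac{5 \left(- x^{\frac{2}{3}} + x^{a}\right)}{\log{\left(x \right)}} \, dx$.

Since $\dfrac{\partial}{\partial a}\,x^{a} = x^{a} \ln x$, the $\ln x$ in the denominator cancels and
$$\frac{dI}{da} = \int_{0}^{1} 5 x^{a} \, dx = 5 \left[\frac{x^{a+1}}{a+1}\right]_0^1 = \frac{5}{a + 1}.$$

Integrating with respect to $a$ gives $I(a) = \log{\left(\frac{243 \left(a + 1\right)^{5}}{3125} \right)} + C$.

At $a = \frac{2}{3}$ the integrand is identically $0$, so $I(\frac{2}{3}) = 0$. The closed form gives $0$, hence $C = 0$.

Setting $a = 4$:
$$I = \log{\left(243 \right)}.$$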